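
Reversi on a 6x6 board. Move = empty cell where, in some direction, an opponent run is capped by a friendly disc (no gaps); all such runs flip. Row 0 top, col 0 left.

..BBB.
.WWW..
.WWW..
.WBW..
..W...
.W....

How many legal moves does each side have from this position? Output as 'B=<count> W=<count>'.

-- B to move --
(0,0): no bracket -> illegal
(0,1): no bracket -> illegal
(1,0): flips 1 -> legal
(1,4): flips 1 -> legal
(2,0): flips 1 -> legal
(2,4): flips 1 -> legal
(3,0): flips 3 -> legal
(3,4): flips 1 -> legal
(4,0): flips 3 -> legal
(4,1): no bracket -> illegal
(4,3): flips 3 -> legal
(4,4): no bracket -> illegal
(5,0): no bracket -> illegal
(5,2): flips 1 -> legal
(5,3): no bracket -> illegal
B mobility = 9
-- W to move --
(0,1): no bracket -> illegal
(0,5): no bracket -> illegal
(1,4): no bracket -> illegal
(1,5): no bracket -> illegal
(4,1): flips 1 -> legal
(4,3): flips 1 -> legal
W mobility = 2

Answer: B=9 W=2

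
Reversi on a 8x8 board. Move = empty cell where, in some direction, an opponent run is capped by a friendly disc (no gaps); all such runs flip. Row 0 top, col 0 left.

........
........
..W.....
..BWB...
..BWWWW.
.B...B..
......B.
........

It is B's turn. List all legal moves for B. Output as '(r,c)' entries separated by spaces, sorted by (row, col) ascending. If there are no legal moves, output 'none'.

(1,1): flips 3 -> legal
(1,2): flips 1 -> legal
(1,3): no bracket -> illegal
(2,1): no bracket -> illegal
(2,3): no bracket -> illegal
(2,4): flips 1 -> legal
(3,1): no bracket -> illegal
(3,5): flips 1 -> legal
(3,6): no bracket -> illegal
(3,7): flips 1 -> legal
(4,7): flips 4 -> legal
(5,2): flips 1 -> legal
(5,3): no bracket -> illegal
(5,4): flips 2 -> legal
(5,6): flips 1 -> legal
(5,7): no bracket -> illegal

Answer: (1,1) (1,2) (2,4) (3,5) (3,7) (4,7) (5,2) (5,4) (5,6)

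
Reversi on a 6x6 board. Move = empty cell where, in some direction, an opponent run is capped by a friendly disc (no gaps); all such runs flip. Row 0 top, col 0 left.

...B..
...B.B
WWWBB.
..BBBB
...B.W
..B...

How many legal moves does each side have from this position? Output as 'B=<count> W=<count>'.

-- B to move --
(1,0): flips 1 -> legal
(1,1): flips 1 -> legal
(1,2): flips 1 -> legal
(3,0): no bracket -> illegal
(3,1): flips 1 -> legal
(4,4): no bracket -> illegal
(5,4): no bracket -> illegal
(5,5): flips 1 -> legal
B mobility = 5
-- W to move --
(0,2): no bracket -> illegal
(0,4): flips 1 -> legal
(0,5): no bracket -> illegal
(1,2): flips 2 -> legal
(1,4): no bracket -> illegal
(2,5): flips 3 -> legal
(3,1): no bracket -> illegal
(4,1): no bracket -> illegal
(4,2): flips 1 -> legal
(4,4): flips 1 -> legal
(5,1): no bracket -> illegal
(5,3): no bracket -> illegal
(5,4): flips 2 -> legal
W mobility = 6

Answer: B=5 W=6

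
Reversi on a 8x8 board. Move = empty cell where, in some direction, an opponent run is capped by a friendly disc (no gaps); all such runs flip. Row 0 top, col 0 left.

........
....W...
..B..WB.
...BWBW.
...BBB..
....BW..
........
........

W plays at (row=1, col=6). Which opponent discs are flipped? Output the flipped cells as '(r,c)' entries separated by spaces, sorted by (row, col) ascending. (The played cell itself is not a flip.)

Dir NW: first cell '.' (not opp) -> no flip
Dir N: first cell '.' (not opp) -> no flip
Dir NE: first cell '.' (not opp) -> no flip
Dir W: first cell '.' (not opp) -> no flip
Dir E: first cell '.' (not opp) -> no flip
Dir SW: first cell 'W' (not opp) -> no flip
Dir S: opp run (2,6) capped by W -> flip
Dir SE: first cell '.' (not opp) -> no flip

Answer: (2,6)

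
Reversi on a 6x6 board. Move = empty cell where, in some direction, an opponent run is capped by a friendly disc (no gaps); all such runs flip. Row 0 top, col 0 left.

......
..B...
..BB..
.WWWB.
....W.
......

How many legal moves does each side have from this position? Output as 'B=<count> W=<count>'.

-- B to move --
(2,0): no bracket -> illegal
(2,1): no bracket -> illegal
(2,4): no bracket -> illegal
(3,0): flips 3 -> legal
(3,5): no bracket -> illegal
(4,0): flips 1 -> legal
(4,1): flips 1 -> legal
(4,2): flips 1 -> legal
(4,3): flips 1 -> legal
(4,5): no bracket -> illegal
(5,3): no bracket -> illegal
(5,4): flips 1 -> legal
(5,5): flips 2 -> legal
B mobility = 7
-- W to move --
(0,1): no bracket -> illegal
(0,2): flips 2 -> legal
(0,3): no bracket -> illegal
(1,1): flips 1 -> legal
(1,3): flips 2 -> legal
(1,4): flips 1 -> legal
(2,1): no bracket -> illegal
(2,4): flips 1 -> legal
(2,5): no bracket -> illegal
(3,5): flips 1 -> legal
(4,3): no bracket -> illegal
(4,5): no bracket -> illegal
W mobility = 6

Answer: B=7 W=6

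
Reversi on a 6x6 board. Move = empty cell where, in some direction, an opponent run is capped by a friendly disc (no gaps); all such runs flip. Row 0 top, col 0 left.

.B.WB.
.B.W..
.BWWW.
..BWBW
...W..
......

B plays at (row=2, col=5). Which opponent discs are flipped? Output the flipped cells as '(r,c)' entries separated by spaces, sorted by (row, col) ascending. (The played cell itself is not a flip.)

Dir NW: first cell '.' (not opp) -> no flip
Dir N: first cell '.' (not opp) -> no flip
Dir NE: edge -> no flip
Dir W: opp run (2,4) (2,3) (2,2) capped by B -> flip
Dir E: edge -> no flip
Dir SW: first cell 'B' (not opp) -> no flip
Dir S: opp run (3,5), next='.' -> no flip
Dir SE: edge -> no flip

Answer: (2,2) (2,3) (2,4)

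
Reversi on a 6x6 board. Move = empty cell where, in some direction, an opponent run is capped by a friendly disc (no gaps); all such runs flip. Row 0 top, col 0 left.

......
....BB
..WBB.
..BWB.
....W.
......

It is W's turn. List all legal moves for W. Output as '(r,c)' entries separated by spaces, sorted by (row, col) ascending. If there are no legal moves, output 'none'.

Answer: (0,4) (1,3) (2,5) (3,1) (3,5) (4,2)

Derivation:
(0,3): no bracket -> illegal
(0,4): flips 3 -> legal
(0,5): no bracket -> illegal
(1,2): no bracket -> illegal
(1,3): flips 1 -> legal
(2,1): no bracket -> illegal
(2,5): flips 2 -> legal
(3,1): flips 1 -> legal
(3,5): flips 1 -> legal
(4,1): no bracket -> illegal
(4,2): flips 1 -> legal
(4,3): no bracket -> illegal
(4,5): no bracket -> illegal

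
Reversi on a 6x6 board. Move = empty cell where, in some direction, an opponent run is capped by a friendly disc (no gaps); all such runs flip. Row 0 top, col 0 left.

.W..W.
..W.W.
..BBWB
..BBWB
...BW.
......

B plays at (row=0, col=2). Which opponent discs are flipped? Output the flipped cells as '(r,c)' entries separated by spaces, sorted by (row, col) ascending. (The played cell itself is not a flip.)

Dir NW: edge -> no flip
Dir N: edge -> no flip
Dir NE: edge -> no flip
Dir W: opp run (0,1), next='.' -> no flip
Dir E: first cell '.' (not opp) -> no flip
Dir SW: first cell '.' (not opp) -> no flip
Dir S: opp run (1,2) capped by B -> flip
Dir SE: first cell '.' (not opp) -> no flip

Answer: (1,2)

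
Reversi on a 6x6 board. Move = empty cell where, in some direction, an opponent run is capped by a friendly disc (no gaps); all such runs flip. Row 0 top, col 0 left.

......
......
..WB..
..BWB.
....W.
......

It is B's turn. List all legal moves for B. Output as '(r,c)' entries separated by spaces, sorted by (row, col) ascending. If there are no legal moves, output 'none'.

Answer: (1,2) (2,1) (4,3) (5,4)

Derivation:
(1,1): no bracket -> illegal
(1,2): flips 1 -> legal
(1,3): no bracket -> illegal
(2,1): flips 1 -> legal
(2,4): no bracket -> illegal
(3,1): no bracket -> illegal
(3,5): no bracket -> illegal
(4,2): no bracket -> illegal
(4,3): flips 1 -> legal
(4,5): no bracket -> illegal
(5,3): no bracket -> illegal
(5,4): flips 1 -> legal
(5,5): no bracket -> illegal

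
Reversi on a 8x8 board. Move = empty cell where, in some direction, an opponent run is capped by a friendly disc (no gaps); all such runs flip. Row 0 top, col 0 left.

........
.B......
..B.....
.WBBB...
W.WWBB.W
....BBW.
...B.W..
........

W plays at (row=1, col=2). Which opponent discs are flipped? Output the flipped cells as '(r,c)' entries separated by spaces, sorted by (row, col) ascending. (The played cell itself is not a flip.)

Dir NW: first cell '.' (not opp) -> no flip
Dir N: first cell '.' (not opp) -> no flip
Dir NE: first cell '.' (not opp) -> no flip
Dir W: opp run (1,1), next='.' -> no flip
Dir E: first cell '.' (not opp) -> no flip
Dir SW: first cell '.' (not opp) -> no flip
Dir S: opp run (2,2) (3,2) capped by W -> flip
Dir SE: first cell '.' (not opp) -> no flip

Answer: (2,2) (3,2)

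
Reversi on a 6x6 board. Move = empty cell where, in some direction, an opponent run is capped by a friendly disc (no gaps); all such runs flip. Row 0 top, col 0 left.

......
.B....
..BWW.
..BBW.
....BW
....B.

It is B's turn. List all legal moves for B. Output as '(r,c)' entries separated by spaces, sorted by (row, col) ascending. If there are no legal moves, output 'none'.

Answer: (1,3) (1,4) (1,5) (2,5) (3,5)

Derivation:
(1,2): no bracket -> illegal
(1,3): flips 1 -> legal
(1,4): flips 3 -> legal
(1,5): flips 1 -> legal
(2,5): flips 2 -> legal
(3,5): flips 1 -> legal
(4,3): no bracket -> illegal
(5,5): no bracket -> illegal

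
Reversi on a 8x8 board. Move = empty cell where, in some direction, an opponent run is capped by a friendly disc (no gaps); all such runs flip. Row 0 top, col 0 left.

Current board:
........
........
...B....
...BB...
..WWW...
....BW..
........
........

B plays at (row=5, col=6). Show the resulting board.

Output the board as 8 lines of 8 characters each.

Place B at (5,6); scan 8 dirs for brackets.
Dir NW: first cell '.' (not opp) -> no flip
Dir N: first cell '.' (not opp) -> no flip
Dir NE: first cell '.' (not opp) -> no flip
Dir W: opp run (5,5) capped by B -> flip
Dir E: first cell '.' (not opp) -> no flip
Dir SW: first cell '.' (not opp) -> no flip
Dir S: first cell '.' (not opp) -> no flip
Dir SE: first cell '.' (not opp) -> no flip
All flips: (5,5)

Answer: ........
........
...B....
...BB...
..WWW...
....BBB.
........
........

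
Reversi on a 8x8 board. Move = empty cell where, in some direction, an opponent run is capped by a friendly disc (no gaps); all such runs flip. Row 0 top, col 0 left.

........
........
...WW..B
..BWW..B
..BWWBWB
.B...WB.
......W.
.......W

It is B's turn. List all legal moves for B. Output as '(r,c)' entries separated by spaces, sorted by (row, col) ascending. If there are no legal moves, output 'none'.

(1,2): flips 2 -> legal
(1,3): no bracket -> illegal
(1,4): flips 1 -> legal
(1,5): flips 2 -> legal
(2,2): no bracket -> illegal
(2,5): no bracket -> illegal
(3,5): flips 2 -> legal
(3,6): flips 1 -> legal
(5,2): no bracket -> illegal
(5,3): no bracket -> illegal
(5,4): flips 2 -> legal
(5,7): no bracket -> illegal
(6,4): flips 2 -> legal
(6,5): flips 1 -> legal
(6,7): no bracket -> illegal
(7,5): no bracket -> illegal
(7,6): flips 1 -> legal

Answer: (1,2) (1,4) (1,5) (3,5) (3,6) (5,4) (6,4) (6,5) (7,6)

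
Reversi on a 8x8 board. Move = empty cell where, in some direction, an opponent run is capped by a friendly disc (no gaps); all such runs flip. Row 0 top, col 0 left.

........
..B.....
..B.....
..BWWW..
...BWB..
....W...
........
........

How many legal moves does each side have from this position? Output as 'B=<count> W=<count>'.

Answer: B=6 W=10

Derivation:
-- B to move --
(2,3): flips 2 -> legal
(2,4): no bracket -> illegal
(2,5): flips 2 -> legal
(2,6): no bracket -> illegal
(3,6): flips 3 -> legal
(4,2): no bracket -> illegal
(4,6): no bracket -> illegal
(5,3): no bracket -> illegal
(5,5): flips 2 -> legal
(6,3): flips 1 -> legal
(6,4): no bracket -> illegal
(6,5): flips 1 -> legal
B mobility = 6
-- W to move --
(0,1): no bracket -> illegal
(0,2): no bracket -> illegal
(0,3): no bracket -> illegal
(1,1): flips 1 -> legal
(1,3): no bracket -> illegal
(2,1): flips 2 -> legal
(2,3): no bracket -> illegal
(3,1): flips 1 -> legal
(3,6): flips 1 -> legal
(4,1): no bracket -> illegal
(4,2): flips 1 -> legal
(4,6): flips 1 -> legal
(5,2): flips 1 -> legal
(5,3): flips 1 -> legal
(5,5): flips 1 -> legal
(5,6): flips 1 -> legal
W mobility = 10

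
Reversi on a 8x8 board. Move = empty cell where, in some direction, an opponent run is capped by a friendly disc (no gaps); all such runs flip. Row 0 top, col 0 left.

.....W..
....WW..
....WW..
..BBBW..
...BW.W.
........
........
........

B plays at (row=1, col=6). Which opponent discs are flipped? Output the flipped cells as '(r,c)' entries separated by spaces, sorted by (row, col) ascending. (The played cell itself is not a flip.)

Answer: (2,5)

Derivation:
Dir NW: opp run (0,5), next=edge -> no flip
Dir N: first cell '.' (not opp) -> no flip
Dir NE: first cell '.' (not opp) -> no flip
Dir W: opp run (1,5) (1,4), next='.' -> no flip
Dir E: first cell '.' (not opp) -> no flip
Dir SW: opp run (2,5) capped by B -> flip
Dir S: first cell '.' (not opp) -> no flip
Dir SE: first cell '.' (not opp) -> no flip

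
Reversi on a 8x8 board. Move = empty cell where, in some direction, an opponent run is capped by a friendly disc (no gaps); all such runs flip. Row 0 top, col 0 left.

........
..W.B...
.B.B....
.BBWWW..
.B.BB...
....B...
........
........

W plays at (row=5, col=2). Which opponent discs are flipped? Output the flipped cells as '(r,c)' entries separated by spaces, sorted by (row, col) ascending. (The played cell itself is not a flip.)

Answer: (4,3)

Derivation:
Dir NW: opp run (4,1), next='.' -> no flip
Dir N: first cell '.' (not opp) -> no flip
Dir NE: opp run (4,3) capped by W -> flip
Dir W: first cell '.' (not opp) -> no flip
Dir E: first cell '.' (not opp) -> no flip
Dir SW: first cell '.' (not opp) -> no flip
Dir S: first cell '.' (not opp) -> no flip
Dir SE: first cell '.' (not opp) -> no flip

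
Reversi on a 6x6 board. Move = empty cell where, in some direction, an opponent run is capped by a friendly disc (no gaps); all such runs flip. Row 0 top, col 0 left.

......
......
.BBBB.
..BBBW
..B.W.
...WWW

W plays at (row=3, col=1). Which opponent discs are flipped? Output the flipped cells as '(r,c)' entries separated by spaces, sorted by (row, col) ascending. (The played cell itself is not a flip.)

Answer: (3,2) (3,3) (3,4) (4,2)

Derivation:
Dir NW: first cell '.' (not opp) -> no flip
Dir N: opp run (2,1), next='.' -> no flip
Dir NE: opp run (2,2), next='.' -> no flip
Dir W: first cell '.' (not opp) -> no flip
Dir E: opp run (3,2) (3,3) (3,4) capped by W -> flip
Dir SW: first cell '.' (not opp) -> no flip
Dir S: first cell '.' (not opp) -> no flip
Dir SE: opp run (4,2) capped by W -> flip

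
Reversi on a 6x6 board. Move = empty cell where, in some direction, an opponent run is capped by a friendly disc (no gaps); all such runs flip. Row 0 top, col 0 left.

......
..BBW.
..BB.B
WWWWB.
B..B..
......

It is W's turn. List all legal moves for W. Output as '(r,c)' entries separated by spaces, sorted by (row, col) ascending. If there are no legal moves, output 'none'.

(0,1): no bracket -> illegal
(0,2): flips 2 -> legal
(0,3): flips 2 -> legal
(0,4): flips 2 -> legal
(1,1): flips 3 -> legal
(1,5): no bracket -> illegal
(2,1): no bracket -> illegal
(2,4): no bracket -> illegal
(3,5): flips 1 -> legal
(4,1): no bracket -> illegal
(4,2): no bracket -> illegal
(4,4): no bracket -> illegal
(4,5): no bracket -> illegal
(5,0): flips 1 -> legal
(5,1): no bracket -> illegal
(5,2): no bracket -> illegal
(5,3): flips 1 -> legal
(5,4): flips 1 -> legal

Answer: (0,2) (0,3) (0,4) (1,1) (3,5) (5,0) (5,3) (5,4)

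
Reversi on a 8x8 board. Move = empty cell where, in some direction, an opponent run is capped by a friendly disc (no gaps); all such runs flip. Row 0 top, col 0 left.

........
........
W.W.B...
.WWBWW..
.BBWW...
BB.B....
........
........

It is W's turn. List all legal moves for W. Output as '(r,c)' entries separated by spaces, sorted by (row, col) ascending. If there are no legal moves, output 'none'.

Answer: (1,3) (1,4) (2,3) (4,0) (5,2) (6,1) (6,2) (6,3) (6,4)

Derivation:
(1,3): flips 1 -> legal
(1,4): flips 1 -> legal
(1,5): no bracket -> illegal
(2,3): flips 1 -> legal
(2,5): no bracket -> illegal
(3,0): no bracket -> illegal
(4,0): flips 2 -> legal
(5,2): flips 1 -> legal
(5,4): no bracket -> illegal
(6,0): no bracket -> illegal
(6,1): flips 2 -> legal
(6,2): flips 1 -> legal
(6,3): flips 1 -> legal
(6,4): flips 2 -> legal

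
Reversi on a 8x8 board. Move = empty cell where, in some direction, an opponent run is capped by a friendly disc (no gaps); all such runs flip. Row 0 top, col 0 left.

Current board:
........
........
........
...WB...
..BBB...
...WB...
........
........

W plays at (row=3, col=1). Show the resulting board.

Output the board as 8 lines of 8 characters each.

Place W at (3,1); scan 8 dirs for brackets.
Dir NW: first cell '.' (not opp) -> no flip
Dir N: first cell '.' (not opp) -> no flip
Dir NE: first cell '.' (not opp) -> no flip
Dir W: first cell '.' (not opp) -> no flip
Dir E: first cell '.' (not opp) -> no flip
Dir SW: first cell '.' (not opp) -> no flip
Dir S: first cell '.' (not opp) -> no flip
Dir SE: opp run (4,2) capped by W -> flip
All flips: (4,2)

Answer: ........
........
........
.W.WB...
..WBB...
...WB...
........
........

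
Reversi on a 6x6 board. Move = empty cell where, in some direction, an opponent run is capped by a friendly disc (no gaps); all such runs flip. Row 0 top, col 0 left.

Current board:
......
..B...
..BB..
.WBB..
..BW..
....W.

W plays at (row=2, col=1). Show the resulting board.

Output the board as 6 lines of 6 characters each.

Place W at (2,1); scan 8 dirs for brackets.
Dir NW: first cell '.' (not opp) -> no flip
Dir N: first cell '.' (not opp) -> no flip
Dir NE: opp run (1,2), next='.' -> no flip
Dir W: first cell '.' (not opp) -> no flip
Dir E: opp run (2,2) (2,3), next='.' -> no flip
Dir SW: first cell '.' (not opp) -> no flip
Dir S: first cell 'W' (not opp) -> no flip
Dir SE: opp run (3,2) capped by W -> flip
All flips: (3,2)

Answer: ......
..B...
.WBB..
.WWB..
..BW..
....W.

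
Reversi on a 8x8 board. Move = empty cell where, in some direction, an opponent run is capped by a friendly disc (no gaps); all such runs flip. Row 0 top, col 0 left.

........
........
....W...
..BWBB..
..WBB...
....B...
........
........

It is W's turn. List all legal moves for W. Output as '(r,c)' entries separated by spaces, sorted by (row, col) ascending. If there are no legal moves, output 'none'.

(2,1): no bracket -> illegal
(2,2): flips 1 -> legal
(2,3): no bracket -> illegal
(2,5): no bracket -> illegal
(2,6): no bracket -> illegal
(3,1): flips 1 -> legal
(3,6): flips 2 -> legal
(4,1): no bracket -> illegal
(4,5): flips 2 -> legal
(4,6): flips 1 -> legal
(5,2): no bracket -> illegal
(5,3): flips 1 -> legal
(5,5): flips 1 -> legal
(6,3): no bracket -> illegal
(6,4): flips 3 -> legal
(6,5): no bracket -> illegal

Answer: (2,2) (3,1) (3,6) (4,5) (4,6) (5,3) (5,5) (6,4)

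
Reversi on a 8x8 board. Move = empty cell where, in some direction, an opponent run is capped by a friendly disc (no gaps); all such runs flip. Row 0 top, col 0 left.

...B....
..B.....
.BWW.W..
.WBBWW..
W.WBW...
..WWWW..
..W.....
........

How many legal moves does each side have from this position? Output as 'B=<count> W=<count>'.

-- B to move --
(1,1): flips 1 -> legal
(1,3): flips 1 -> legal
(1,4): flips 1 -> legal
(1,5): no bracket -> illegal
(1,6): flips 2 -> legal
(2,0): no bracket -> illegal
(2,4): flips 2 -> legal
(2,6): no bracket -> illegal
(3,0): flips 1 -> legal
(3,6): flips 2 -> legal
(4,1): flips 2 -> legal
(4,5): flips 3 -> legal
(4,6): no bracket -> illegal
(5,0): no bracket -> illegal
(5,1): flips 1 -> legal
(5,6): no bracket -> illegal
(6,1): flips 1 -> legal
(6,3): flips 1 -> legal
(6,4): no bracket -> illegal
(6,5): flips 1 -> legal
(6,6): flips 2 -> legal
(7,1): no bracket -> illegal
(7,2): flips 3 -> legal
(7,3): no bracket -> illegal
B mobility = 15
-- W to move --
(0,1): flips 1 -> legal
(0,2): flips 1 -> legal
(0,4): no bracket -> illegal
(1,0): flips 3 -> legal
(1,1): flips 1 -> legal
(1,3): no bracket -> illegal
(1,4): no bracket -> illegal
(2,0): flips 1 -> legal
(2,4): flips 1 -> legal
(3,0): no bracket -> illegal
(4,1): flips 1 -> legal
W mobility = 7

Answer: B=15 W=7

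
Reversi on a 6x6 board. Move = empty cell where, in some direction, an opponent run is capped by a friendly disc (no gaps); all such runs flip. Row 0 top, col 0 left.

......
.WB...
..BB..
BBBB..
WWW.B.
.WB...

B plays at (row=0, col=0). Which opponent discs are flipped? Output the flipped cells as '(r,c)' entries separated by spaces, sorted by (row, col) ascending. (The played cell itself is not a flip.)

Dir NW: edge -> no flip
Dir N: edge -> no flip
Dir NE: edge -> no flip
Dir W: edge -> no flip
Dir E: first cell '.' (not opp) -> no flip
Dir SW: edge -> no flip
Dir S: first cell '.' (not opp) -> no flip
Dir SE: opp run (1,1) capped by B -> flip

Answer: (1,1)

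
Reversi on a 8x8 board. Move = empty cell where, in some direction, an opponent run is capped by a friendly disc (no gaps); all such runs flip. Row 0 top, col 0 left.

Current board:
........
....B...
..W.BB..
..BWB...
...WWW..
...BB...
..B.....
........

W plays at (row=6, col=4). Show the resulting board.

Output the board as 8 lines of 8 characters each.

Answer: ........
....B...
..W.BB..
..BWB...
...WWW..
...BW...
..B.W...
........

Derivation:
Place W at (6,4); scan 8 dirs for brackets.
Dir NW: opp run (5,3), next='.' -> no flip
Dir N: opp run (5,4) capped by W -> flip
Dir NE: first cell '.' (not opp) -> no flip
Dir W: first cell '.' (not opp) -> no flip
Dir E: first cell '.' (not opp) -> no flip
Dir SW: first cell '.' (not opp) -> no flip
Dir S: first cell '.' (not opp) -> no flip
Dir SE: first cell '.' (not opp) -> no flip
All flips: (5,4)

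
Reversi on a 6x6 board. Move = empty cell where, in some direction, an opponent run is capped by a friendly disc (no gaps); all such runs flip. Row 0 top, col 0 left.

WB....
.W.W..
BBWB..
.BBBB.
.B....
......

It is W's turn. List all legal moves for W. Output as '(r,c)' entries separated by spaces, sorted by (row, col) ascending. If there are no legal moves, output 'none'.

Answer: (0,2) (2,4) (4,0) (4,2) (4,3) (4,4) (5,1)

Derivation:
(0,2): flips 1 -> legal
(1,0): no bracket -> illegal
(1,2): no bracket -> illegal
(1,4): no bracket -> illegal
(2,4): flips 1 -> legal
(2,5): no bracket -> illegal
(3,0): no bracket -> illegal
(3,5): no bracket -> illegal
(4,0): flips 1 -> legal
(4,2): flips 1 -> legal
(4,3): flips 2 -> legal
(4,4): flips 1 -> legal
(4,5): no bracket -> illegal
(5,0): no bracket -> illegal
(5,1): flips 3 -> legal
(5,2): no bracket -> illegal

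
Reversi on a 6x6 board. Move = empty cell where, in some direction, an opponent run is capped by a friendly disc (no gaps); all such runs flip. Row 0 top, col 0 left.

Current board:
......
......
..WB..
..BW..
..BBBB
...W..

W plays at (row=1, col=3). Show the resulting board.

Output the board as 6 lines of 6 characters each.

Place W at (1,3); scan 8 dirs for brackets.
Dir NW: first cell '.' (not opp) -> no flip
Dir N: first cell '.' (not opp) -> no flip
Dir NE: first cell '.' (not opp) -> no flip
Dir W: first cell '.' (not opp) -> no flip
Dir E: first cell '.' (not opp) -> no flip
Dir SW: first cell 'W' (not opp) -> no flip
Dir S: opp run (2,3) capped by W -> flip
Dir SE: first cell '.' (not opp) -> no flip
All flips: (2,3)

Answer: ......
...W..
..WW..
..BW..
..BBBB
...W..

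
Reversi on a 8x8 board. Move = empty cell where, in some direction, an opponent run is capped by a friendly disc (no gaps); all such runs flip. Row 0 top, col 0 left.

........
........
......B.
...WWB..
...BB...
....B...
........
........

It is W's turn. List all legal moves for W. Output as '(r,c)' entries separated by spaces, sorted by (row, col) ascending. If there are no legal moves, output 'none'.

Answer: (3,6) (5,2) (5,3) (5,5) (6,4)

Derivation:
(1,5): no bracket -> illegal
(1,6): no bracket -> illegal
(1,7): no bracket -> illegal
(2,4): no bracket -> illegal
(2,5): no bracket -> illegal
(2,7): no bracket -> illegal
(3,2): no bracket -> illegal
(3,6): flips 1 -> legal
(3,7): no bracket -> illegal
(4,2): no bracket -> illegal
(4,5): no bracket -> illegal
(4,6): no bracket -> illegal
(5,2): flips 1 -> legal
(5,3): flips 1 -> legal
(5,5): flips 1 -> legal
(6,3): no bracket -> illegal
(6,4): flips 2 -> legal
(6,5): no bracket -> illegal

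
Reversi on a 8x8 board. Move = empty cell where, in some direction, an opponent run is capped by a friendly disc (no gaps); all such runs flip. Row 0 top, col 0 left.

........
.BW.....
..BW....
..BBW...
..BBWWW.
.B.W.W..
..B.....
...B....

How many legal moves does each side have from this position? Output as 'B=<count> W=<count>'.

-- B to move --
(0,1): no bracket -> illegal
(0,2): flips 1 -> legal
(0,3): no bracket -> illegal
(1,3): flips 2 -> legal
(1,4): flips 1 -> legal
(2,1): no bracket -> illegal
(2,4): flips 1 -> legal
(2,5): flips 1 -> legal
(3,5): flips 3 -> legal
(3,6): no bracket -> illegal
(3,7): no bracket -> illegal
(4,7): flips 3 -> legal
(5,2): no bracket -> illegal
(5,4): no bracket -> illegal
(5,6): no bracket -> illegal
(5,7): no bracket -> illegal
(6,3): flips 1 -> legal
(6,4): flips 1 -> legal
(6,5): no bracket -> illegal
(6,6): flips 2 -> legal
B mobility = 10
-- W to move --
(0,0): flips 3 -> legal
(0,1): no bracket -> illegal
(0,2): no bracket -> illegal
(1,0): flips 1 -> legal
(1,3): no bracket -> illegal
(2,0): no bracket -> illegal
(2,1): flips 1 -> legal
(2,4): no bracket -> illegal
(3,1): flips 3 -> legal
(4,0): no bracket -> illegal
(4,1): flips 3 -> legal
(5,0): no bracket -> illegal
(5,2): flips 4 -> legal
(5,4): no bracket -> illegal
(6,0): no bracket -> illegal
(6,1): no bracket -> illegal
(6,3): no bracket -> illegal
(6,4): no bracket -> illegal
(7,1): flips 1 -> legal
(7,2): no bracket -> illegal
(7,4): no bracket -> illegal
W mobility = 7

Answer: B=10 W=7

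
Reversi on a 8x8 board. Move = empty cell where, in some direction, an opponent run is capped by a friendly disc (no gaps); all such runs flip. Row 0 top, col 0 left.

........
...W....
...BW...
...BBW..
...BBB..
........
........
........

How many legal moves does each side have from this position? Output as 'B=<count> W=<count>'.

-- B to move --
(0,2): no bracket -> illegal
(0,3): flips 1 -> legal
(0,4): no bracket -> illegal
(1,2): no bracket -> illegal
(1,4): flips 1 -> legal
(1,5): flips 1 -> legal
(2,2): no bracket -> illegal
(2,5): flips 2 -> legal
(2,6): flips 1 -> legal
(3,6): flips 1 -> legal
(4,6): no bracket -> illegal
B mobility = 6
-- W to move --
(1,2): no bracket -> illegal
(1,4): no bracket -> illegal
(2,2): flips 1 -> legal
(2,5): no bracket -> illegal
(3,2): flips 2 -> legal
(3,6): no bracket -> illegal
(4,2): flips 1 -> legal
(4,6): no bracket -> illegal
(5,2): no bracket -> illegal
(5,3): flips 4 -> legal
(5,4): flips 2 -> legal
(5,5): flips 1 -> legal
(5,6): no bracket -> illegal
W mobility = 6

Answer: B=6 W=6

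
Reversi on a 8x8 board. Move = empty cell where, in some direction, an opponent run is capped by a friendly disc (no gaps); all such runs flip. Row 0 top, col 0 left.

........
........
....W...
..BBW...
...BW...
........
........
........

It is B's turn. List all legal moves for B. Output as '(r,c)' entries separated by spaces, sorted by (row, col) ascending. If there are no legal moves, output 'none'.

Answer: (1,5) (2,5) (3,5) (4,5) (5,5)

Derivation:
(1,3): no bracket -> illegal
(1,4): no bracket -> illegal
(1,5): flips 1 -> legal
(2,3): no bracket -> illegal
(2,5): flips 1 -> legal
(3,5): flips 1 -> legal
(4,5): flips 1 -> legal
(5,3): no bracket -> illegal
(5,4): no bracket -> illegal
(5,5): flips 1 -> legal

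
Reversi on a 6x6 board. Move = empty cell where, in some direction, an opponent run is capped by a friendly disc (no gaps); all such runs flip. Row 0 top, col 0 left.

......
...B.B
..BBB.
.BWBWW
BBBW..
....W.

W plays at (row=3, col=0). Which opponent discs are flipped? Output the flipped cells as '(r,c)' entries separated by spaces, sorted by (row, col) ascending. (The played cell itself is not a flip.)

Dir NW: edge -> no flip
Dir N: first cell '.' (not opp) -> no flip
Dir NE: first cell '.' (not opp) -> no flip
Dir W: edge -> no flip
Dir E: opp run (3,1) capped by W -> flip
Dir SW: edge -> no flip
Dir S: opp run (4,0), next='.' -> no flip
Dir SE: opp run (4,1), next='.' -> no flip

Answer: (3,1)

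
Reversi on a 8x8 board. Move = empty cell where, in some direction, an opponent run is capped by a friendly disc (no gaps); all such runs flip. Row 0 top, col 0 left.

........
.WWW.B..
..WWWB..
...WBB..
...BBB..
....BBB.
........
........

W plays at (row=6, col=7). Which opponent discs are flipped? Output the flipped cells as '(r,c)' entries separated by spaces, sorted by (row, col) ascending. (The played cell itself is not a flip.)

Dir NW: opp run (5,6) (4,5) (3,4) capped by W -> flip
Dir N: first cell '.' (not opp) -> no flip
Dir NE: edge -> no flip
Dir W: first cell '.' (not opp) -> no flip
Dir E: edge -> no flip
Dir SW: first cell '.' (not opp) -> no flip
Dir S: first cell '.' (not opp) -> no flip
Dir SE: edge -> no flip

Answer: (3,4) (4,5) (5,6)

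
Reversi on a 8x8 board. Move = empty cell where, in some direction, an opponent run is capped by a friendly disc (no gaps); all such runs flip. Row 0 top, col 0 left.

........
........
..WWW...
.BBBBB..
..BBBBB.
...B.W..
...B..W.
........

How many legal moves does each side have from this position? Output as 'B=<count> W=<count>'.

Answer: B=8 W=10

Derivation:
-- B to move --
(1,1): flips 1 -> legal
(1,2): flips 2 -> legal
(1,3): flips 3 -> legal
(1,4): flips 2 -> legal
(1,5): flips 1 -> legal
(2,1): no bracket -> illegal
(2,5): no bracket -> illegal
(5,4): no bracket -> illegal
(5,6): no bracket -> illegal
(5,7): no bracket -> illegal
(6,4): flips 1 -> legal
(6,5): flips 1 -> legal
(6,7): no bracket -> illegal
(7,5): no bracket -> illegal
(7,6): no bracket -> illegal
(7,7): flips 2 -> legal
B mobility = 8
-- W to move --
(2,0): no bracket -> illegal
(2,1): no bracket -> illegal
(2,5): flips 2 -> legal
(2,6): no bracket -> illegal
(3,0): no bracket -> illegal
(3,6): no bracket -> illegal
(3,7): flips 1 -> legal
(4,0): flips 1 -> legal
(4,1): flips 1 -> legal
(4,7): no bracket -> illegal
(5,1): flips 2 -> legal
(5,2): flips 2 -> legal
(5,4): flips 2 -> legal
(5,6): flips 2 -> legal
(5,7): flips 2 -> legal
(6,2): no bracket -> illegal
(6,4): no bracket -> illegal
(7,2): no bracket -> illegal
(7,3): flips 4 -> legal
(7,4): no bracket -> illegal
W mobility = 10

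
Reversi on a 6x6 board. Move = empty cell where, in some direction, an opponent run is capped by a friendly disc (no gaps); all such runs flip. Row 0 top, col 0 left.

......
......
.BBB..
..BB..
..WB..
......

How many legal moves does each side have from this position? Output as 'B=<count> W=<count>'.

Answer: B=3 W=3

Derivation:
-- B to move --
(3,1): no bracket -> illegal
(4,1): flips 1 -> legal
(5,1): flips 1 -> legal
(5,2): flips 1 -> legal
(5,3): no bracket -> illegal
B mobility = 3
-- W to move --
(1,0): no bracket -> illegal
(1,1): no bracket -> illegal
(1,2): flips 2 -> legal
(1,3): no bracket -> illegal
(1,4): no bracket -> illegal
(2,0): no bracket -> illegal
(2,4): flips 1 -> legal
(3,0): no bracket -> illegal
(3,1): no bracket -> illegal
(3,4): no bracket -> illegal
(4,1): no bracket -> illegal
(4,4): flips 1 -> legal
(5,2): no bracket -> illegal
(5,3): no bracket -> illegal
(5,4): no bracket -> illegal
W mobility = 3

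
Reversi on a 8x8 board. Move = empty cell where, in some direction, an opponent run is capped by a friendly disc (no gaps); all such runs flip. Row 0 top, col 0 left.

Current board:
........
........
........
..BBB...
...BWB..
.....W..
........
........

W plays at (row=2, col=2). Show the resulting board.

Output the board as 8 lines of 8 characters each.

Answer: ........
........
..W.....
..BWB...
...BWB..
.....W..
........
........

Derivation:
Place W at (2,2); scan 8 dirs for brackets.
Dir NW: first cell '.' (not opp) -> no flip
Dir N: first cell '.' (not opp) -> no flip
Dir NE: first cell '.' (not opp) -> no flip
Dir W: first cell '.' (not opp) -> no flip
Dir E: first cell '.' (not opp) -> no flip
Dir SW: first cell '.' (not opp) -> no flip
Dir S: opp run (3,2), next='.' -> no flip
Dir SE: opp run (3,3) capped by W -> flip
All flips: (3,3)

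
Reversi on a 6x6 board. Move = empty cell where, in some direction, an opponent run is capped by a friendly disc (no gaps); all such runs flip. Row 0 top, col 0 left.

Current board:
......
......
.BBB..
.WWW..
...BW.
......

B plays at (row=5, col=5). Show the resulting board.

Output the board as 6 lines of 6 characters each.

Answer: ......
......
.BBB..
.WWB..
...BB.
.....B

Derivation:
Place B at (5,5); scan 8 dirs for brackets.
Dir NW: opp run (4,4) (3,3) capped by B -> flip
Dir N: first cell '.' (not opp) -> no flip
Dir NE: edge -> no flip
Dir W: first cell '.' (not opp) -> no flip
Dir E: edge -> no flip
Dir SW: edge -> no flip
Dir S: edge -> no flip
Dir SE: edge -> no flip
All flips: (3,3) (4,4)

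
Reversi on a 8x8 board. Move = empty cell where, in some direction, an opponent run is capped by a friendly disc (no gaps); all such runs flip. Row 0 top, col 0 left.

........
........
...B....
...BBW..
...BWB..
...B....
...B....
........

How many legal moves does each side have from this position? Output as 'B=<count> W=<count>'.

Answer: B=5 W=7

Derivation:
-- B to move --
(2,4): no bracket -> illegal
(2,5): flips 1 -> legal
(2,6): flips 2 -> legal
(3,6): flips 1 -> legal
(4,6): no bracket -> illegal
(5,4): flips 1 -> legal
(5,5): flips 1 -> legal
B mobility = 5
-- W to move --
(1,2): no bracket -> illegal
(1,3): no bracket -> illegal
(1,4): no bracket -> illegal
(2,2): flips 1 -> legal
(2,4): flips 1 -> legal
(2,5): no bracket -> illegal
(3,2): flips 2 -> legal
(3,6): no bracket -> illegal
(4,2): flips 1 -> legal
(4,6): flips 1 -> legal
(5,2): no bracket -> illegal
(5,4): no bracket -> illegal
(5,5): flips 1 -> legal
(5,6): no bracket -> illegal
(6,2): flips 1 -> legal
(6,4): no bracket -> illegal
(7,2): no bracket -> illegal
(7,3): no bracket -> illegal
(7,4): no bracket -> illegal
W mobility = 7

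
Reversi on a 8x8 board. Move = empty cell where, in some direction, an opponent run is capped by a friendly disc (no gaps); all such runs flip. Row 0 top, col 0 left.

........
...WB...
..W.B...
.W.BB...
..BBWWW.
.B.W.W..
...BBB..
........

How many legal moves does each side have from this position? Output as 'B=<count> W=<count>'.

-- B to move --
(0,2): flips 1 -> legal
(0,3): no bracket -> illegal
(0,4): no bracket -> illegal
(1,1): flips 1 -> legal
(1,2): flips 1 -> legal
(2,0): flips 1 -> legal
(2,1): no bracket -> illegal
(2,3): no bracket -> illegal
(3,0): no bracket -> illegal
(3,2): no bracket -> illegal
(3,5): flips 2 -> legal
(3,6): no bracket -> illegal
(3,7): flips 2 -> legal
(4,0): no bracket -> illegal
(4,1): no bracket -> illegal
(4,7): flips 3 -> legal
(5,2): no bracket -> illegal
(5,4): flips 1 -> legal
(5,6): flips 1 -> legal
(5,7): no bracket -> illegal
(6,2): no bracket -> illegal
(6,6): flips 2 -> legal
B mobility = 10
-- W to move --
(0,3): no bracket -> illegal
(0,4): flips 3 -> legal
(0,5): no bracket -> illegal
(1,5): flips 1 -> legal
(2,3): flips 3 -> legal
(2,5): no bracket -> illegal
(3,2): no bracket -> illegal
(3,5): flips 1 -> legal
(4,0): no bracket -> illegal
(4,1): flips 2 -> legal
(5,0): no bracket -> illegal
(5,2): no bracket -> illegal
(5,4): no bracket -> illegal
(5,6): no bracket -> illegal
(6,0): no bracket -> illegal
(6,1): no bracket -> illegal
(6,2): no bracket -> illegal
(6,6): no bracket -> illegal
(7,2): no bracket -> illegal
(7,3): flips 2 -> legal
(7,4): no bracket -> illegal
(7,5): flips 2 -> legal
(7,6): no bracket -> illegal
W mobility = 7

Answer: B=10 W=7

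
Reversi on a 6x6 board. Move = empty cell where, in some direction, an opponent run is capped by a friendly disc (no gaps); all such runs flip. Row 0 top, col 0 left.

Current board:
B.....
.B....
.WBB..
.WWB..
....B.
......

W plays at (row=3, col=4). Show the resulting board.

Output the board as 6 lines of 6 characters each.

Answer: B.....
.B....
.WBB..
.WWWW.
....B.
......

Derivation:
Place W at (3,4); scan 8 dirs for brackets.
Dir NW: opp run (2,3), next='.' -> no flip
Dir N: first cell '.' (not opp) -> no flip
Dir NE: first cell '.' (not opp) -> no flip
Dir W: opp run (3,3) capped by W -> flip
Dir E: first cell '.' (not opp) -> no flip
Dir SW: first cell '.' (not opp) -> no flip
Dir S: opp run (4,4), next='.' -> no flip
Dir SE: first cell '.' (not opp) -> no flip
All flips: (3,3)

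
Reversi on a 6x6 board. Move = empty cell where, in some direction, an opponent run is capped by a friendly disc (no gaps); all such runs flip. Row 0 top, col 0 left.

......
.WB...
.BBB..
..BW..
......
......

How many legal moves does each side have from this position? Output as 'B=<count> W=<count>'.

Answer: B=6 W=2

Derivation:
-- B to move --
(0,0): flips 1 -> legal
(0,1): flips 1 -> legal
(0,2): no bracket -> illegal
(1,0): flips 1 -> legal
(2,0): no bracket -> illegal
(2,4): no bracket -> illegal
(3,4): flips 1 -> legal
(4,2): no bracket -> illegal
(4,3): flips 1 -> legal
(4,4): flips 1 -> legal
B mobility = 6
-- W to move --
(0,1): no bracket -> illegal
(0,2): no bracket -> illegal
(0,3): no bracket -> illegal
(1,0): no bracket -> illegal
(1,3): flips 2 -> legal
(1,4): no bracket -> illegal
(2,0): no bracket -> illegal
(2,4): no bracket -> illegal
(3,0): no bracket -> illegal
(3,1): flips 2 -> legal
(3,4): no bracket -> illegal
(4,1): no bracket -> illegal
(4,2): no bracket -> illegal
(4,3): no bracket -> illegal
W mobility = 2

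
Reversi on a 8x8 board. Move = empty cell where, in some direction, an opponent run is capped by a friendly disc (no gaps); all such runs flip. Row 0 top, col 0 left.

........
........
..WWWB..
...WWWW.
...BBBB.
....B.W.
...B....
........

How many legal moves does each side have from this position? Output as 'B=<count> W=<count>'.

Answer: B=10 W=10

Derivation:
-- B to move --
(1,1): flips 2 -> legal
(1,2): flips 2 -> legal
(1,3): flips 4 -> legal
(1,4): flips 2 -> legal
(1,5): no bracket -> illegal
(2,1): flips 3 -> legal
(2,6): flips 2 -> legal
(2,7): flips 1 -> legal
(3,1): no bracket -> illegal
(3,2): no bracket -> illegal
(3,7): no bracket -> illegal
(4,2): no bracket -> illegal
(4,7): flips 1 -> legal
(5,5): no bracket -> illegal
(5,7): no bracket -> illegal
(6,5): no bracket -> illegal
(6,6): flips 1 -> legal
(6,7): flips 1 -> legal
B mobility = 10
-- W to move --
(1,4): flips 1 -> legal
(1,5): flips 1 -> legal
(1,6): flips 1 -> legal
(2,6): flips 1 -> legal
(3,2): no bracket -> illegal
(3,7): no bracket -> illegal
(4,2): no bracket -> illegal
(4,7): no bracket -> illegal
(5,2): flips 1 -> legal
(5,3): flips 2 -> legal
(5,5): flips 2 -> legal
(5,7): flips 1 -> legal
(6,2): no bracket -> illegal
(6,4): flips 2 -> legal
(6,5): no bracket -> illegal
(7,2): flips 3 -> legal
(7,3): no bracket -> illegal
(7,4): no bracket -> illegal
W mobility = 10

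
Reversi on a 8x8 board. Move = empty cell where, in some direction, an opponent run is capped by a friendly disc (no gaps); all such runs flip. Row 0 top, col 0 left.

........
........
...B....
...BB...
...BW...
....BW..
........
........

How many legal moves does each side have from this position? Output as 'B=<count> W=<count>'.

Answer: B=3 W=5

Derivation:
-- B to move --
(3,5): no bracket -> illegal
(4,5): flips 1 -> legal
(4,6): no bracket -> illegal
(5,3): no bracket -> illegal
(5,6): flips 1 -> legal
(6,4): no bracket -> illegal
(6,5): no bracket -> illegal
(6,6): flips 2 -> legal
B mobility = 3
-- W to move --
(1,2): no bracket -> illegal
(1,3): no bracket -> illegal
(1,4): no bracket -> illegal
(2,2): flips 1 -> legal
(2,4): flips 1 -> legal
(2,5): no bracket -> illegal
(3,2): no bracket -> illegal
(3,5): no bracket -> illegal
(4,2): flips 1 -> legal
(4,5): no bracket -> illegal
(5,2): no bracket -> illegal
(5,3): flips 1 -> legal
(6,3): no bracket -> illegal
(6,4): flips 1 -> legal
(6,5): no bracket -> illegal
W mobility = 5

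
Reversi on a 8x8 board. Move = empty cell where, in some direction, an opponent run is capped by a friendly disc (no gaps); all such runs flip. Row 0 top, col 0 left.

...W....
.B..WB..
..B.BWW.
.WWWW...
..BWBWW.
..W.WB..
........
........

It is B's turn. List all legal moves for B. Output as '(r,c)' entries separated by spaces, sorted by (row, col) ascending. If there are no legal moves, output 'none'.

Answer: (0,4) (1,3) (2,0) (2,7) (3,5) (3,7) (4,0) (4,7) (5,3) (6,2) (6,4)

Derivation:
(0,2): no bracket -> illegal
(0,4): flips 1 -> legal
(0,5): no bracket -> illegal
(1,2): no bracket -> illegal
(1,3): flips 1 -> legal
(1,6): no bracket -> illegal
(1,7): no bracket -> illegal
(2,0): flips 1 -> legal
(2,1): no bracket -> illegal
(2,3): no bracket -> illegal
(2,7): flips 2 -> legal
(3,0): no bracket -> illegal
(3,5): flips 2 -> legal
(3,6): no bracket -> illegal
(3,7): flips 2 -> legal
(4,0): flips 1 -> legal
(4,1): no bracket -> illegal
(4,7): flips 2 -> legal
(5,1): no bracket -> illegal
(5,3): flips 1 -> legal
(5,6): no bracket -> illegal
(5,7): no bracket -> illegal
(6,1): no bracket -> illegal
(6,2): flips 1 -> legal
(6,3): no bracket -> illegal
(6,4): flips 1 -> legal
(6,5): no bracket -> illegal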